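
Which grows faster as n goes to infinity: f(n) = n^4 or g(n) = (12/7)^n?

g(n) = (12/7)^n grows faster: (12/7)^n is exponential with base 12/7 > 1, dominating every polynomial.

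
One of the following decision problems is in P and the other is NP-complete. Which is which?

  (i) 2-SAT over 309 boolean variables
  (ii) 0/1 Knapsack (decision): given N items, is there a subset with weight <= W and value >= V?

(i) is P: 2-SAT is solvable in linear time via implication-graph SCCs.
(ii) is NP-complete: reduces from Subset Sum.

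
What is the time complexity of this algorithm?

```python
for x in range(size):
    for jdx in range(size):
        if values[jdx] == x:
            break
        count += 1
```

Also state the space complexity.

Time complexity: O(n^2).
Space complexity: O(1).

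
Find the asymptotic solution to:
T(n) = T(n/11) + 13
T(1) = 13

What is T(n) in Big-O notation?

Each step divides n by 11 and adds 13. After log_11(n) steps, T(n) = O(log n).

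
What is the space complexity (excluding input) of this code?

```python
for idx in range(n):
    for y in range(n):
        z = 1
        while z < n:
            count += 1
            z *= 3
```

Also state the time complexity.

Space complexity: O(1).
Only a constant amount of auxiliary storage is used; nothing grows with n.
Time complexity: O(n^2 log n).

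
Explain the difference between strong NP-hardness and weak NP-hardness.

A problem is strongly NP-hard if it remains NP-hard even when all numbers in the input are bounded by a polynomial in the input length. A weakly NP-hard problem admits a pseudopolynomial algorithm. Subset Sum is weakly NP-hard (has O(nW) DP). 3-SAT is strongly NP-hard (no numeric parameters).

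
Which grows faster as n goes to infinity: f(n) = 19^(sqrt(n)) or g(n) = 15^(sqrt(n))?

f(n) = 19^(sqrt(n)) grows faster: ratio is (19/15)^(sqrt(n)) -> infinity since 19/15 > 1.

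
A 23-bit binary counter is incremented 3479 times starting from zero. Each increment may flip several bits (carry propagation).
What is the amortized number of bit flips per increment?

Bit i flips on every 2^i-th increment, so over 3479 increments bit i flips floor(3479/2^i) times. Summing over i: total flips < 2 * 3479. Amortized: < 2 = O(1) per increment.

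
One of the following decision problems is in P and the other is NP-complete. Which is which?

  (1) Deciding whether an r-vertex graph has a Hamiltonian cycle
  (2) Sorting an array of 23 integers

(1) is NP-complete: one of Karp's 21 NP-complete problems.
(2) is P: merge sort runs in O(n log n).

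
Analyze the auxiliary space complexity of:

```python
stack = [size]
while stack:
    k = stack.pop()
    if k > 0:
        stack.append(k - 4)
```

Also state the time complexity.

Space complexity: O(1).
Only a constant amount of auxiliary storage is used; nothing grows with n.
Time complexity: O(n).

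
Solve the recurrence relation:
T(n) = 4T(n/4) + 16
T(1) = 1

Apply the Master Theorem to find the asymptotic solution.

a=4, b=4, f(n)=16. log_4(4) = 1. Case 1 of Master Theorem: T(n) = O(n^1).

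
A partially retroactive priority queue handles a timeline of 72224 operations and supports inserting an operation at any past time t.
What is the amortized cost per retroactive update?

Partially retroactive priority queues (Demaine-Iacono-Langerman) allow updates at past times with queries only at the present. With a balanced BST over the m = 72224 timeline events tracking bridges, each retroactive insert or delete is O(log m) amortized.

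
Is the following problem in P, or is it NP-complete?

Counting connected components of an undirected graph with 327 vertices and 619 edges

This problem is in P: BFS/DFS visits each vertex and edge once: O(V+E).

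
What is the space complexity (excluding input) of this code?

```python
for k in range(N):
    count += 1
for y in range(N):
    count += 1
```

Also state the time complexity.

Space complexity: O(1).
Only a constant amount of auxiliary storage is used; nothing grows with n.
Time complexity: O(n).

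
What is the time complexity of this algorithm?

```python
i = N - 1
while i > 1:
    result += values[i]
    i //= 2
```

Time complexity: O(log n).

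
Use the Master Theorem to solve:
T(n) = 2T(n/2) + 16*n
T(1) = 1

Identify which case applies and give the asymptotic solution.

a=2, b=2, f(n)=16*n.
log_2(2) = 1, so n^(log_b(a)) = n.
f(n) = Theta(n), so Case 2 applies.
T(n) = Theta(n log n).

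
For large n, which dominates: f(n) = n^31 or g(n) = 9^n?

g(n) = 9^n grows faster: any exponential with base > 1 dominates every polynomial.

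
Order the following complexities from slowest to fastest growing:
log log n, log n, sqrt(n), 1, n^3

Ordered by growth rate: 1 < log log n < log n < sqrt(n) < n^3.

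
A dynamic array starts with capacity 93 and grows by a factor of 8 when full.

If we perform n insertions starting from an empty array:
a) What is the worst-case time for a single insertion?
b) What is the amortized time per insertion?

(a) Worst-case single insertion: O(n) -- when the array is full at capacity c, the resize copies all c elements, and c can be Theta(n).
(b) Resizes happen at sizes 93, 744, 5952, ... Total copy cost for n insertions: 93 + 744 + ... = O(n) (geometric series with ratio 1/8). Amortized cost per insertion: O(n)/n = O(1).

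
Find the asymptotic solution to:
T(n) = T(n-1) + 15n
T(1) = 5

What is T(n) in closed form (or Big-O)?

Unrolling: T(n) = 5 + 15*(2 + 3 + ... + n) = 5 + 15*(n(n+1)/2 - 1) = O(n^2).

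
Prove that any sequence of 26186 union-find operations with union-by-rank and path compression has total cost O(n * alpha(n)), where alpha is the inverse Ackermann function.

Using Tarjan's analysis with rank-based potential function. Union-by-rank keeps tree height O(log n). Path compression flattens paths during find. For n = 26186 operations, total cost is O(n * alpha(n)), effectively O(n) since alpha grows incredibly slowly.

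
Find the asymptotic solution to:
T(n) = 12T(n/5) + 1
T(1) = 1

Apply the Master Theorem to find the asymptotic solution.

a=12, b=5, f(n)=1. log_5(12) = 1.544. Case 1 of Master Theorem: T(n) = O(n^1.544).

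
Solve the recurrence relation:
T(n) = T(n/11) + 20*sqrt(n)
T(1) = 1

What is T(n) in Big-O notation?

Each level contributes sqrt(n/11^k). Geometric series with ratio 1/sqrt(11) < 1 sums to O(sqrt(n)).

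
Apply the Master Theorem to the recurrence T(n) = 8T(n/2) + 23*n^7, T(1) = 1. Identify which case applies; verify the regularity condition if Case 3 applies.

a=8, b=2, f(n)=23*n^7.
log_2(8) = 3 < 7.
f(n) = Omega(n^(3+epsilon)) for some epsilon > 0, so Case 3 is the candidate.
Regularity: a*f(n/b) = 8*23*(n/2)^7 = (8/128)*23*n^7 <= c*f(n) with c = 8/128 < 1. Satisfied.
Case 3: T(n) = Theta(n^7).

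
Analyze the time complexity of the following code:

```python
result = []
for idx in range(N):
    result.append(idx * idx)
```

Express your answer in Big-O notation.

Time complexity: O(n).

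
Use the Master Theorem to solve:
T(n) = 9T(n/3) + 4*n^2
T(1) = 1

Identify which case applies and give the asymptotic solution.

a=9, b=3, f(n)=4*n^2.
log_3(9) = 2, so n^(log_b(a)) = n^2.
f(n) = Theta(n^2), so Case 2 applies.
T(n) = Theta(n^2 log n).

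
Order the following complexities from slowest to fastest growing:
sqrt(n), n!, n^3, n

Ordered by growth rate: sqrt(n) < n < n^3 < n!.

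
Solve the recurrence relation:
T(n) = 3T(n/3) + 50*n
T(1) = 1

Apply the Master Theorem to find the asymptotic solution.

a=3, b=3, f(n)=50*n. log_3(3) = 1. Case 2: T(n) = O(n log n).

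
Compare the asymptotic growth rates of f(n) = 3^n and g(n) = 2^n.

f(n) = 3^n grows faster: (3/2)^n -> infinity since 3/2 > 1.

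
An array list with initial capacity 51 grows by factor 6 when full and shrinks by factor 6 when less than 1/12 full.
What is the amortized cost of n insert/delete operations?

Using potential function Phi = |6*size - capacity|. Resizing costs are offset by potential release. Amortized O(1) per operation.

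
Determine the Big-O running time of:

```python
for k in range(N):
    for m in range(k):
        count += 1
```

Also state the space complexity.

Time complexity: O(n^2).
Space complexity: O(1).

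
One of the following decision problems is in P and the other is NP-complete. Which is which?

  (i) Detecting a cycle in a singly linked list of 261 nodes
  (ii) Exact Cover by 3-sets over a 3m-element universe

(i) is P: Floyd's tortoise-and-hare runs in O(n) time, O(1) space.
(ii) is NP-complete: one of Karp's 21 NP-complete problems.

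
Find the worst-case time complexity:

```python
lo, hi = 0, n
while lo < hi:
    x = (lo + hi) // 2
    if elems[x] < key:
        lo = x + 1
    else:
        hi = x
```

Time complexity: O(log n).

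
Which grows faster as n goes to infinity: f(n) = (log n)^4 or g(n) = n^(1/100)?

g(n) = n^(1/100) grows faster: any positive power of n dominates any polylog.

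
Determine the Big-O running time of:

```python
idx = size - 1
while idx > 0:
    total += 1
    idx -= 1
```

Time complexity: O(n).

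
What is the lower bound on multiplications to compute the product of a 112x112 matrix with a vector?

A 112x112 matrix-vector product has 112 inner products of length 112. Output depends on all 112^2 = 12544 matrix entries. At least 12544 multiplications needed.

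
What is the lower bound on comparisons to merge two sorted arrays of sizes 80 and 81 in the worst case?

Adversary: with |80 - 81| <= 1 the inputs can be fully interleaved so that every adjacent pair in the merged output comes from different arrays. Then each of the 160 adjacent pairs must be directly compared, or the algorithm cannot determine their relative order. Standard merge meets this bound.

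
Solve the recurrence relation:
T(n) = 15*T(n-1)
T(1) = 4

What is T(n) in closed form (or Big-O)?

Each step multiplies by 15. T(n) = T(1)*15^(n-1) = 4*15^(n-1).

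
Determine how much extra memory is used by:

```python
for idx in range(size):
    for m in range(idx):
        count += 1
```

Space complexity: O(1).
Only a constant amount of auxiliary storage is used; nothing grows with n.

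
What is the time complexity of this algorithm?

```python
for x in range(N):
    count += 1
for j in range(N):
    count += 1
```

Time complexity: O(n).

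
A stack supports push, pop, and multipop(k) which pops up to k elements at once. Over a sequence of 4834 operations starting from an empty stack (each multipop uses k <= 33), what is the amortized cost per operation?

Each element is pushed exactly once and popped at most once (whether by pop or as part of a multipop). So the total number of individual pops over the whole sequence is at most the number of pushes, which is at most 4834. Total work <= 2 * 4834, hence O(1) amortized per operation.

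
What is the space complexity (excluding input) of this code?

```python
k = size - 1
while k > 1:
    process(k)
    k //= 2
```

Space complexity: O(1).
Only a constant amount of auxiliary storage is used; nothing grows with n.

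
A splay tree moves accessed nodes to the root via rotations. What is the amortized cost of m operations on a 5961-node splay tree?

Using a potential function Phi = sum of log(size of subtree) for each node, each splay operation has amortized cost O(log n) where n = 5961. Bad individual operations (O(n)) are offset by decreased potential.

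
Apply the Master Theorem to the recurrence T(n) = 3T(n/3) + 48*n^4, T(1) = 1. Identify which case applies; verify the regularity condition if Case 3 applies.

a=3, b=3, f(n)=48*n^4.
log_3(3) = 1 < 4.
f(n) = Omega(n^(1+epsilon)) for some epsilon > 0, so Case 3 is the candidate.
Regularity: a*f(n/b) = 3*48*(n/3)^4 = (3/81)*48*n^4 <= c*f(n) with c = 3/81 < 1. Satisfied.
Case 3: T(n) = Theta(n^4).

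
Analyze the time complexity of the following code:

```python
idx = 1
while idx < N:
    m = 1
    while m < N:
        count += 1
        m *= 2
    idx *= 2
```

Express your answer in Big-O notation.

Time complexity: O(log^2 n).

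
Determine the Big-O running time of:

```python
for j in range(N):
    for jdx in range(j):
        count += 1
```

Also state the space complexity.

Time complexity: O(n^2).
Space complexity: O(1).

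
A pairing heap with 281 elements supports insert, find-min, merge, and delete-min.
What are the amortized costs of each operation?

Pairing heaps are self-adjusting heap-ordered trees. Insert and merge link two roots: O(1). Find-min reads the root: O(1). Delete-min removes the root, then pairs children in two passes; amortized cost is O(log 281) = O(log n).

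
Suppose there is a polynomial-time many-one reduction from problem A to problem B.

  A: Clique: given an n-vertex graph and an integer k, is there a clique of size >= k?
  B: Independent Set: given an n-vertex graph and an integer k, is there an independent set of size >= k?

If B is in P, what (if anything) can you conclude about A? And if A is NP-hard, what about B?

A poly-time reduction A <=_p B means any A-instance can be transformed to a B-instance in poly time.
If B is in P: compose the reduction with B's poly-time algorithm to solve A in poly time, so A is in P.
If A is NP-hard: every NP problem reduces to A, which reduces to B; composing reductions, every NP problem reduces to B, so B is NP-hard.
(Here in fact A is NP-complete and B is NP-complete.)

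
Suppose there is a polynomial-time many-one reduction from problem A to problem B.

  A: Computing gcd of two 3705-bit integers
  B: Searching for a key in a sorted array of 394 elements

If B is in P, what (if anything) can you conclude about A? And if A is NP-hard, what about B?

A poly-time reduction A <=_p B means any A-instance can be transformed to a B-instance in poly time.
If B is in P: compose the reduction with B's poly-time algorithm to solve A in poly time, so A is in P.
If A is NP-hard: every NP problem reduces to A, which reduces to B; composing reductions, every NP problem reduces to B, so B is NP-hard.
(Here in fact A is P and B is P.)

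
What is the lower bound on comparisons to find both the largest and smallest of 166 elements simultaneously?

Pair elements first (floor(166/2) comparisons), then find max among winners and min among losers. Total: ceil(3*166/2) - 2 = 247 comparisons.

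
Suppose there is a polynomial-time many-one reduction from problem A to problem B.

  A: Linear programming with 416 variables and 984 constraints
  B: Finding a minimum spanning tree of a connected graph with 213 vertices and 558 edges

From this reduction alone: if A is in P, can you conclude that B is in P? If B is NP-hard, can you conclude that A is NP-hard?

A poly-time reduction A <=_p B transfers tractability DOWN (B easy => A easy) and hardness UP (A hard => B hard), not the reverse.
From A in P, the reduction alone does NOT give B in P: any problem in P trivially reduces to SAT, yet SAT is not known to be in P.
From B NP-hard, the reduction alone does NOT give A NP-hard: again, easy problems reduce to hard ones.
(Here in fact A is P and B is P.)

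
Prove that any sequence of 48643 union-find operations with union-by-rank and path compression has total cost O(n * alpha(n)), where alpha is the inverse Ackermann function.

Using Tarjan's analysis with rank-based potential function. Union-by-rank keeps tree height O(log n). Path compression flattens paths during find. For n = 48643 operations, total cost is O(n * alpha(n)), effectively O(n) since alpha grows incredibly slowly.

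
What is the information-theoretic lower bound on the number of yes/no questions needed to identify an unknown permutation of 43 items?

There are 43! = 60415263063373835637355132068513997507264512000000000 permutations. Each yes/no question gives at most 1 bit, so at least ceil(log_2(60415263063373835637355132068513997507264512000000000)) = 176 questions are needed.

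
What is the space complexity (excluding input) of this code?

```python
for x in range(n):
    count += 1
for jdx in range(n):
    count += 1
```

Space complexity: O(1).
Only a constant amount of auxiliary storage is used; nothing grows with n.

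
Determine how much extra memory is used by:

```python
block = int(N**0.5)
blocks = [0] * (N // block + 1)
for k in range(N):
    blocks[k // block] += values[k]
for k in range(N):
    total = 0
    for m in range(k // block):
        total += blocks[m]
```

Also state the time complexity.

Space complexity: O(sqrt(n)).
Storage scales with sqrt(n).
Time complexity: O(n * sqrt(n)).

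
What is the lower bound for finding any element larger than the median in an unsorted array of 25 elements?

To find an element larger than the median of 25 elements, we must see Omega(n) elements. Without seeing enough elements, an adversary can make any unseen element the median.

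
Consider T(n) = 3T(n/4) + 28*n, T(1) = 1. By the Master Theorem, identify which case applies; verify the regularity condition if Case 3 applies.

a=3, b=4, f(n)=28*n.
log_4(3) = 0.7925 < 1.
f(n) = Omega(n^(0.7925+epsilon)) for some epsilon > 0, so Case 3 is the candidate.
Regularity: a*f(n/b) = 3*28*(n/4)^1 = (3/4)*28*n^1 <= c*f(n) with c = 3/4 < 1. Satisfied.
Case 3: T(n) = Theta(n).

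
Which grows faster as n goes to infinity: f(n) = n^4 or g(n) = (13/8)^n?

g(n) = (13/8)^n grows faster: (13/8)^n is exponential with base 13/8 > 1, dominating every polynomial.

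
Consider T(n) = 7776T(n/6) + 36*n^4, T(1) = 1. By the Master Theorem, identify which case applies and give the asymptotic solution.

a=7776, b=6, f(n)=36*n^4.
log_6(7776) = 5 > 4.
Since f(n) = O(n^4) is polynomially smaller than n^5, Case 1 applies.
T(n) = Theta(n^5).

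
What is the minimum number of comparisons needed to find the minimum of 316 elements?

Finding the minimum requires 315 comparisons, identical reasoning to finding the maximum. Each comparison eliminates one candidate.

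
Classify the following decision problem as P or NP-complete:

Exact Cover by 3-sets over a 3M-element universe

This problem is NP-complete: one of Karp's 21 NP-complete problems.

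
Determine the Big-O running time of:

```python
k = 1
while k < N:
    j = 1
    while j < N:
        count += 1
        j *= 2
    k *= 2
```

Time complexity: O(log^2 n).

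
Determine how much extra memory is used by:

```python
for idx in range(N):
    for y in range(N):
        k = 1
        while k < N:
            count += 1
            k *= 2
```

Space complexity: O(1).
Only a constant amount of auxiliary storage is used; nothing grows with n.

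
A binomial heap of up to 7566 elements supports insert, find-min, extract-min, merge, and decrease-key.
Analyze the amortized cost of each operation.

A binomial heap with n <= 7566 elements has at most floor(log_2 7566) + 1 = 13 trees. Using potential Phi = number of trees: Insert adds one tree, but cascading merges reduce count -- amortized O(1). Find-min reads the cached minimum pointer: O(1). Extract-min creates O(log n) new trees: O(log n). Merge combines tree lists: O(log n). Decrease-key sifts the element up its tree of height <= log n: O(log n).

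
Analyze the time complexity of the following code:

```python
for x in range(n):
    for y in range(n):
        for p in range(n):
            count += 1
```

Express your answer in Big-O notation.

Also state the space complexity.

Time complexity: O(n^3).
Space complexity: O(1).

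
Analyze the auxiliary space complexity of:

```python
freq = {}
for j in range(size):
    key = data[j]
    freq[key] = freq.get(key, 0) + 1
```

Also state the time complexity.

Space complexity: O(n).
Auxiliary storage grows linearly with the input size n in the worst case.
Time complexity: O(n).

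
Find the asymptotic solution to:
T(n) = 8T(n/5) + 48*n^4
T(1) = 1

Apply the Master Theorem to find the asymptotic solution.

a=8, b=5, f(n)=48*n^4. log_5(8) = 1.292 < 4. Case 3: T(n) = O(n^4).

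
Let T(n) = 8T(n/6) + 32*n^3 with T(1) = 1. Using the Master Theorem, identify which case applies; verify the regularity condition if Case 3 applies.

a=8, b=6, f(n)=32*n^3.
log_6(8) = 1.161 < 3.
f(n) = Omega(n^(1.161+epsilon)) for some epsilon > 0, so Case 3 is the candidate.
Regularity: a*f(n/b) = 8*32*(n/6)^3 = (8/216)*32*n^3 <= c*f(n) with c = 8/216 < 1. Satisfied.
Case 3: T(n) = Theta(n^3).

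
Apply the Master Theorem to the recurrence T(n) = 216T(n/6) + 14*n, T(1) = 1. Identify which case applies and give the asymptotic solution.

a=216, b=6, f(n)=14*n.
log_6(216) = 3 > 1.
Since f(n) = O(n^1) is polynomially smaller than n^3, Case 1 applies.
T(n) = Theta(n^3).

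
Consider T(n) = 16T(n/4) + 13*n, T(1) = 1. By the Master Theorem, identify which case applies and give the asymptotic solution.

a=16, b=4, f(n)=13*n.
log_4(16) = 2 > 1.
Since f(n) = O(n^1) is polynomially smaller than n^2, Case 1 applies.
T(n) = Theta(n^2).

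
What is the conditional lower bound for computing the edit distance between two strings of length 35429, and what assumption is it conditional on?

Under SETH (the Strong Exponential Time Hypothesis), edit distance on length-35429 strings cannot be computed in O(n^(2-epsilon)) time for any epsilon > 0 (Backurs-Indyk). The reduction is from CNF-SAT via the orthogonal vectors problem.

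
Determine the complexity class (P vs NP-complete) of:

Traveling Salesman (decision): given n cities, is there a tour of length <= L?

This problem is NP-complete: reduces from Hamiltonian Cycle.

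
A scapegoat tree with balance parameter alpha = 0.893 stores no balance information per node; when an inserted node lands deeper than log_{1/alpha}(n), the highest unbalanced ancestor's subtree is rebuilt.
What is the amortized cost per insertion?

Search/insert path is O(log n). A rebuild of a subtree of size s costs O(s), but with alpha = 0.893 at least Omega(s) insertions must have occurred in that subtree since its last rebuild. Charging O(1) of the rebuild to each such insertion gives O(log n) amortized.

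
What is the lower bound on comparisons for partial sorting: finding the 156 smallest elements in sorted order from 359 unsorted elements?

Finding 156 smallest of 359 in sorted order: Omega(359) to identify the 156 smallest, plus Omega(156 log 156) to sort them. Total: Omega(n + k log k).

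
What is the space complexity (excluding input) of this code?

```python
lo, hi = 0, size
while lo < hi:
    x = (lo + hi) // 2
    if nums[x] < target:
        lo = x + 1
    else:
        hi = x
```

Space complexity: O(1).
Only a constant amount of auxiliary storage is used; nothing grows with n.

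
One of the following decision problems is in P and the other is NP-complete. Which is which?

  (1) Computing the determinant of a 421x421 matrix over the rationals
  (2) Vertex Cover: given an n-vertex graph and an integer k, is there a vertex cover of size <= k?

(1) is P: Gaussian elimination runs in O(n^3).
(2) is NP-complete: one of Karp's 21 NP-complete problems (with k part of the input; for any fixed constant k it is in P).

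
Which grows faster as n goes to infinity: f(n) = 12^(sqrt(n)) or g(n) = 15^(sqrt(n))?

g(n) = 15^(sqrt(n)) grows faster: ratio is (15/12)^(sqrt(n)) -> infinity since 15/12 > 1.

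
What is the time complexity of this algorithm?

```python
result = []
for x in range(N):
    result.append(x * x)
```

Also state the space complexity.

Time complexity: O(n).
Space complexity: O(n).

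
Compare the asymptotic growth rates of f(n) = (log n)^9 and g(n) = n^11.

g(n) = n^11 grows faster: any positive polynomial dominates any polylog.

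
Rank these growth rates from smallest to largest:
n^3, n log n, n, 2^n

Ordered by growth rate: n < n log n < n^3 < 2^n.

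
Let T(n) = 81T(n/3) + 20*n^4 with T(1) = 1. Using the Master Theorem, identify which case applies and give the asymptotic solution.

a=81, b=3, f(n)=20*n^4.
log_3(81) = 4, so n^(log_b(a)) = n^4.
f(n) = Theta(n^4), so Case 2 applies.
T(n) = Theta(n^4 log n).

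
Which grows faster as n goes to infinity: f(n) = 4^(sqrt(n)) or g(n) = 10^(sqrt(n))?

g(n) = 10^(sqrt(n)) grows faster: ratio is (10/4)^(sqrt(n)) -> infinity since 10/4 > 1.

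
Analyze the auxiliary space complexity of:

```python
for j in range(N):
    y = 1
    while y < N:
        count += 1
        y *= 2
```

Space complexity: O(1).
Only a constant amount of auxiliary storage is used; nothing grows with n.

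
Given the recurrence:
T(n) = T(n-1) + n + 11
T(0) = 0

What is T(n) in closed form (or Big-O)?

Dominant term in sum is 1*sum(i, i=1..n) = 1*n*(n+1)/2 = O(n^2).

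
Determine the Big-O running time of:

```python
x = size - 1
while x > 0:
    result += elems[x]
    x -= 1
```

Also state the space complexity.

Time complexity: O(n).
Space complexity: O(1).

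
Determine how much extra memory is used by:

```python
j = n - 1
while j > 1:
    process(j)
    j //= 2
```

Space complexity: O(1).
Only a constant amount of auxiliary storage is used; nothing grows with n.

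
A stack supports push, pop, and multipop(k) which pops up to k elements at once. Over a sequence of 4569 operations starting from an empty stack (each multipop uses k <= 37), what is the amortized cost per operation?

Each element is pushed exactly once and popped at most once (whether by pop or as part of a multipop). So the total number of individual pops over the whole sequence is at most the number of pushes, which is at most 4569. Total work <= 2 * 4569, hence O(1) amortized per operation.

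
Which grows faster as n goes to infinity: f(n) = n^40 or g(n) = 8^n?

g(n) = 8^n grows faster: any exponential with base > 1 dominates every polynomial.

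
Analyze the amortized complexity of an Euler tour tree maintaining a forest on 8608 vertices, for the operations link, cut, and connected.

An Euler tour tree stores each tree's Euler tour as a balanced BST keyed by tour position. On 8608 vertices: link concatenates two tours via O(1) splits/joins of size <= 2*8608 (O(log n)); cut splits the tour at the two occurrences of the edge (O(log n)); connected compares BST roots (O(log n) to find the root). All O(log n) amortized.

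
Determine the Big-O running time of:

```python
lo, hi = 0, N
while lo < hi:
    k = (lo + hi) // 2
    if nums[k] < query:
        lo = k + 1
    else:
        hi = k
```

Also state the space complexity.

Time complexity: O(log n).
Space complexity: O(1).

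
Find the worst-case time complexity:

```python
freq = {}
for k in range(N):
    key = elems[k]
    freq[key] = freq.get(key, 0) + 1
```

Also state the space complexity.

Time complexity: O(n).
Space complexity: O(n).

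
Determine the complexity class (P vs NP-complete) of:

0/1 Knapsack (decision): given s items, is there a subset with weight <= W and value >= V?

This problem is NP-complete: reduces from Subset Sum.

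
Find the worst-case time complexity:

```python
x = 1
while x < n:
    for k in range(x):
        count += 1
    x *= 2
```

Time complexity: O(n).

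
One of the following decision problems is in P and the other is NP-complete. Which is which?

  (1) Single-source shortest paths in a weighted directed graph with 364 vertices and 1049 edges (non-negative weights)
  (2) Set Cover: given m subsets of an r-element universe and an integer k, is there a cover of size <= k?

(1) is P: Dijkstra's algorithm runs in O((V+E) log V).
(2) is NP-complete: one of Karp's 21 NP-complete problems (with k part of the input).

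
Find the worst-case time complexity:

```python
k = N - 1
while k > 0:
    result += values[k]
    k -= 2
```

Time complexity: O(n).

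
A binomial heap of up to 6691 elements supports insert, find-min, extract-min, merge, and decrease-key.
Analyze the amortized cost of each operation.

A binomial heap with n <= 6691 elements has at most floor(log_2 6691) + 1 = 13 trees. Using potential Phi = number of trees: Insert adds one tree, but cascading merges reduce count -- amortized O(1). Find-min reads the cached minimum pointer: O(1). Extract-min creates O(log n) new trees: O(log n). Merge combines tree lists: O(log n). Decrease-key sifts the element up its tree of height <= log n: O(log n).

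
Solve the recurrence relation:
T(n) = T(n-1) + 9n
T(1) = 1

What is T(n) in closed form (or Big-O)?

Unrolling: T(n) = 1 + 9*(2 + 3 + ... + n) = 1 + 9*(n(n+1)/2 - 1) = O(n^2).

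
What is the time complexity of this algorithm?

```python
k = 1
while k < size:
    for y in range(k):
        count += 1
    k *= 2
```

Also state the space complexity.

Time complexity: O(n).
Space complexity: O(1).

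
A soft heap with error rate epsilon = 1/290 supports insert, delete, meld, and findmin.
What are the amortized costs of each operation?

Soft heaps (Chazelle) allow up to an epsilon = 1/290 fraction of elements to have corrupted (raised) keys. Insert is O(log(1/epsilon)) = O(log 290) amortized -- the structure maintains heap-ordered binary trees of rank bounded by O(log(1/epsilon)). Meld concatenates root lists: O(1) amortized. Delete and findmin are O(1) amortized.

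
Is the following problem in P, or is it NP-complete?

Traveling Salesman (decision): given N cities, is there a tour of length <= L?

This problem is NP-complete: reduces from Hamiltonian Cycle.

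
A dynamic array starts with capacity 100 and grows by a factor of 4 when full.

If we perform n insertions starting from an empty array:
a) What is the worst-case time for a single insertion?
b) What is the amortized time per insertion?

(a) Worst-case single insertion: O(n) -- when the array is full at capacity c, the resize copies all c elements, and c can be Theta(n).
(b) Resizes happen at sizes 100, 400, 1600, ... Total copy cost for n insertions: 100 + 400 + ... = O(n) (geometric series with ratio 1/4). Amortized cost per insertion: O(n)/n = O(1).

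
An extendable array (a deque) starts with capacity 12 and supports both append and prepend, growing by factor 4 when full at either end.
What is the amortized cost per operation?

Growth at either end copies all elements; capacities form a geometric sequence with ratio 4, so total copy cost over n operations is O(n) (two geometric series). Amortized O(1).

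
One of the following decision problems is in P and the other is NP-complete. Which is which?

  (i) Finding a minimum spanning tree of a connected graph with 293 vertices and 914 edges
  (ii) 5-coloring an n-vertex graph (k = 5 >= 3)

(i) is P: Kruskal's / Prim's algorithms run in polynomial time.
(ii) is NP-complete: graph k-coloring for k>=3 is NP-complete by reduction from 3-SAT.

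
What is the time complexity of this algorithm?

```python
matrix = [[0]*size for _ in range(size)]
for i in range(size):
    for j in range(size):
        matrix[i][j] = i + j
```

Time complexity: O(n^2).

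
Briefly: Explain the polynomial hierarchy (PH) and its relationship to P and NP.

The polynomial hierarchy is a tower of complexity classes: Sigma_0^P = Pi_0^P = P, Sigma_1^P = NP, Pi_1^P = co-NP, and Sigma_{k+1}^P = NP^{Sigma_k^P}. PH is contained in PSPACE. If any level collapses (Sigma_k = Pi_k), the entire hierarchy collapses to that level.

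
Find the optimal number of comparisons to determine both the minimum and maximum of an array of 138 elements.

Naive approach: 274 comparisons (137 for max + 137 for min).
Optimal: Compare elements in pairs first (floor(n/2) = 69 comparisons), then find max among winners and min among losers (68 comparisons each).
Total: ceil(3n/2) - 2 = 205 comparisons. An adversary argument shows this is also a lower bound.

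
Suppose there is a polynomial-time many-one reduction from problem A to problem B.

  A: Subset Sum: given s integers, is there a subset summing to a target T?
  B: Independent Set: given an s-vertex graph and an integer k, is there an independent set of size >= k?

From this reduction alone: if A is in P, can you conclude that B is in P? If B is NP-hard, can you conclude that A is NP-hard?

A poly-time reduction A <=_p B transfers tractability DOWN (B easy => A easy) and hardness UP (A hard => B hard), not the reverse.
From A in P, the reduction alone does NOT give B in P: any problem in P trivially reduces to SAT, yet SAT is not known to be in P.
From B NP-hard, the reduction alone does NOT give A NP-hard: again, easy problems reduce to hard ones.
(Here in fact A is NP-complete and B is NP-complete.)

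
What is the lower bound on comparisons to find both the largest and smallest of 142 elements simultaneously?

Pair elements first (floor(142/2) comparisons), then find max among winners and min among losers. Total: ceil(3*142/2) - 2 = 211 comparisons.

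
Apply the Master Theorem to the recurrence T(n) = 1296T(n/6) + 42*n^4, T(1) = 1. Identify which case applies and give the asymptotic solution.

a=1296, b=6, f(n)=42*n^4.
log_6(1296) = 4, so n^(log_b(a)) = n^4.
f(n) = Theta(n^4), so Case 2 applies.
T(n) = Theta(n^4 log n).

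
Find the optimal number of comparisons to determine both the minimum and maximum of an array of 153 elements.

Naive approach: 304 comparisons (152 for max + 152 for min).
Optimal: Compare elements in pairs first (floor(n/2) = 76 comparisons), then find max among winners and min among losers (76 comparisons each).
Total: ceil(3n/2) - 2 = 228 comparisons. An adversary argument shows this is also a lower bound.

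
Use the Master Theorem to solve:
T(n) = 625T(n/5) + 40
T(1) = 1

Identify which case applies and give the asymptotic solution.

a=625, b=5, f(n)=40.
log_5(625) = 4 > 0.
Since f(n) = O(n^0) is polynomially smaller than n^4, Case 1 applies.
T(n) = Theta(n^4).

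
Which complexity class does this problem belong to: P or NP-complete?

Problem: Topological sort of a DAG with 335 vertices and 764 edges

This problem is in P: DFS-based topological sort runs in O(V+E).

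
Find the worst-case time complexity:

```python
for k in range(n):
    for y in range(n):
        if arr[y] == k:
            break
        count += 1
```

Time complexity: O(n^2).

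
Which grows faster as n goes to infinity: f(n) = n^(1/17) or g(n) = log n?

f(n) = n^(1/17) grows faster: any positive power of n dominates log n.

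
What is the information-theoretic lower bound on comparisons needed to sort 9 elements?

There are 9! = 362880 possible orderings. Each comparison gives 1 bit. We need at least ceil(log_2(362880)) = 19 comparisons.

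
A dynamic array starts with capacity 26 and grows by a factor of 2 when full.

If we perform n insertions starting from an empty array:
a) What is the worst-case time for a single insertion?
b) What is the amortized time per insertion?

(a) Worst-case single insertion: O(n) -- when the array is full at capacity c, the resize copies all c elements, and c can be Theta(n).
(b) Resizes happen at sizes 26, 52, 104, ... Total copy cost for n insertions: 26 + 52 + ... = O(n) (geometric series with ratio 1/2). Amortized cost per insertion: O(n)/n = O(1).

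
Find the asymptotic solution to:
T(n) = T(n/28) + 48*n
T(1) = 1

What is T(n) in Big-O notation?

Geometric series: 48*n*(1 + 1/28 + 1/28^2 + ...) = O(n). T(n) = O(n).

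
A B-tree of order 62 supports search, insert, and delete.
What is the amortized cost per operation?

B-tree of order 62 has height O(log_62 n). Each operation traverses the tree height. Splits during insert and merges during delete are O(1) each and occur at most once per level. Total cost per operation: O(log_62 n).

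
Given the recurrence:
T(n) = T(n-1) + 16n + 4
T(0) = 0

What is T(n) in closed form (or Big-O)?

Dominant term in sum is 16*sum(i, i=1..n) = 16*n*(n+1)/2 = O(n^2).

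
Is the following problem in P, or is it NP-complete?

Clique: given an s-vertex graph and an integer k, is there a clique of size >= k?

This problem is NP-complete: complement of Independent Set / Vertex Cover (with k part of the input).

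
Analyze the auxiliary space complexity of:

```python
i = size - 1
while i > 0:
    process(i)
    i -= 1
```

Space complexity: O(1).
Only a constant amount of auxiliary storage is used; nothing grows with n.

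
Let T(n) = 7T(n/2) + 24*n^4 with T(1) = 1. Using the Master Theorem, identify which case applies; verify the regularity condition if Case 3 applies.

a=7, b=2, f(n)=24*n^4.
log_2(7) = 2.807 < 4.
f(n) = Omega(n^(2.807+epsilon)) for some epsilon > 0, so Case 3 is the candidate.
Regularity: a*f(n/b) = 7*24*(n/2)^4 = (7/16)*24*n^4 <= c*f(n) with c = 7/16 < 1. Satisfied.
Case 3: T(n) = Theta(n^4).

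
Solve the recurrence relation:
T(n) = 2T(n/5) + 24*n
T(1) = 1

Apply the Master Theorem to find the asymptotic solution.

a=2, b=5, f(n)=24*n. log_5(2) = 0.4307 < 1. Case 3: T(n) = O(n).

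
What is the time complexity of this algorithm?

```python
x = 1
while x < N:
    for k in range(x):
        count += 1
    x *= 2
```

Time complexity: O(n).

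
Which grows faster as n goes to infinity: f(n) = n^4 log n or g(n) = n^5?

g(n) = n^5 grows faster: n^5 / (n^4 log n) = n/log n -> infinity.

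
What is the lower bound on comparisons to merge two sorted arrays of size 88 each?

To merge two sorted arrays of size 88, we need at least 175 comparisons in the worst case. An adversary can force every element to be compared.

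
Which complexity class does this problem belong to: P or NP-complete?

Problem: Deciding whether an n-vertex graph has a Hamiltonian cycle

This problem is NP-complete: one of Karp's 21 NP-complete problems.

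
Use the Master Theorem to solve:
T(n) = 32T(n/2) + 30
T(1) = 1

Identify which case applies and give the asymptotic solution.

a=32, b=2, f(n)=30.
log_2(32) = 5 > 0.
Since f(n) = O(n^0) is polynomially smaller than n^5, Case 1 applies.
T(n) = Theta(n^5).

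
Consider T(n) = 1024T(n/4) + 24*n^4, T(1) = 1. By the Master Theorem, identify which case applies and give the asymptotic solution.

a=1024, b=4, f(n)=24*n^4.
log_4(1024) = 5 > 4.
Since f(n) = O(n^4) is polynomially smaller than n^5, Case 1 applies.
T(n) = Theta(n^5).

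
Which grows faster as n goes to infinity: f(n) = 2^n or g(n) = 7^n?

g(n) = 7^n grows faster: (7/2)^n -> infinity since 7/2 > 1.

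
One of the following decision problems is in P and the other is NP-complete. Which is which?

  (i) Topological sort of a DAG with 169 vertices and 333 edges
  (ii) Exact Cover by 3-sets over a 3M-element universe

(i) is P: DFS-based topological sort runs in O(V+E).
(ii) is NP-complete: one of Karp's 21 NP-complete problems.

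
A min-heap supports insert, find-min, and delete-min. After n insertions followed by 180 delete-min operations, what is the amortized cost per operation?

Insert takes O(log n) worst case. Delete-min takes O(log n). Over a sequence of n inserts and 180 delete-mins, total cost is O((n + 180) log n). Amortized per operation: O(log n).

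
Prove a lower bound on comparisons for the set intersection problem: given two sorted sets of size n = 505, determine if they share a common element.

For two sorted arrays of size n = 505, any correct algorithm must examine Omega(n) elements. If fewer are examined, an adversary places a common element in an unexamined gap. A merge-based scan achieves O(n), so the bound is tight.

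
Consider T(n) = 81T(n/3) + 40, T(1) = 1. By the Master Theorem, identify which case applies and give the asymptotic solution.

a=81, b=3, f(n)=40.
log_3(81) = 4 > 0.
Since f(n) = O(n^0) is polynomially smaller than n^4, Case 1 applies.
T(n) = Theta(n^4).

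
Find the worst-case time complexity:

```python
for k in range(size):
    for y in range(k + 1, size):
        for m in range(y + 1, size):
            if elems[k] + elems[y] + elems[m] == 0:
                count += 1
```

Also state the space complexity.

Time complexity: O(n^3).
Space complexity: O(1).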